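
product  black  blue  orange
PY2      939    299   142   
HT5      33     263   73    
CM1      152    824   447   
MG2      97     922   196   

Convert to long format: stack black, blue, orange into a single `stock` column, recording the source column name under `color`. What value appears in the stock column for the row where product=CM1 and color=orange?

447

Unpivoting turns each (product, wide-column) pair into one long row.
The wide cell at row CM1, column orange holds 447, so the long row (CM1, orange) has stock=447.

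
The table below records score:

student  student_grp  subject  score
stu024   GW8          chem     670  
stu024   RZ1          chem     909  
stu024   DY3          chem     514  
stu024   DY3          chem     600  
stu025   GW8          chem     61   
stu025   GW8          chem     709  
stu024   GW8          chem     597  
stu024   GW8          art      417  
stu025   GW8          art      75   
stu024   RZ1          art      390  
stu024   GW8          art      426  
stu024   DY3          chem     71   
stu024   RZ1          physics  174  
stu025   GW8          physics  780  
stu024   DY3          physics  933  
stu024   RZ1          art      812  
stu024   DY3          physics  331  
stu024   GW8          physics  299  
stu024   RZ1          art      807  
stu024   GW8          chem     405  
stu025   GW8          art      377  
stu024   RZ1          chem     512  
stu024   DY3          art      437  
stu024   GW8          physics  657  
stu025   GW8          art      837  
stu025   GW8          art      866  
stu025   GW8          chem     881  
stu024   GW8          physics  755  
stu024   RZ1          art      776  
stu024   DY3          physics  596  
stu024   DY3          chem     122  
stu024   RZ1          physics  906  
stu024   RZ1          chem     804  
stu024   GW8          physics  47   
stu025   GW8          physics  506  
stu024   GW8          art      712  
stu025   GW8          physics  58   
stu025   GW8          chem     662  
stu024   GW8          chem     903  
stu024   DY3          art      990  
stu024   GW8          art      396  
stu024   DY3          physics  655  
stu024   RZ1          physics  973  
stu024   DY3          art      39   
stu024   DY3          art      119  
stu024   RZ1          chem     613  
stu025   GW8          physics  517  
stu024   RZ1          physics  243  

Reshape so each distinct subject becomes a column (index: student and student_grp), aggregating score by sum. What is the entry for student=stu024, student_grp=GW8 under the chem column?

Rows with student=stu024, student_grp=GW8 and subject=chem: score values are 670, 597, 405, 903.
670 + 597 + 405 + 903 = 2575.

2575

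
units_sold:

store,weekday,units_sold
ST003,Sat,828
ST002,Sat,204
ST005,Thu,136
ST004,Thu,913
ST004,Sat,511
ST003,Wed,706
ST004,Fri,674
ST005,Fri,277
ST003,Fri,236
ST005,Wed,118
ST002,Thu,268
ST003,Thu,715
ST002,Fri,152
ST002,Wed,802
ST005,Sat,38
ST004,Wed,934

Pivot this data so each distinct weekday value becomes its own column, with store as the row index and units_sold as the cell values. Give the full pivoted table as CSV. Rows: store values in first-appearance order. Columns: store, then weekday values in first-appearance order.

store,Sat,Thu,Wed,Fri
ST003,828,715,706,236
ST002,204,268,802,152
ST005,38,136,118,277
ST004,511,913,934,674

Columns: store plus the 4 distinct weekday values (Sat, Thu, Wed, Fri).
For example, row ST003 column Sat takes units_sold=828 from the long row (ST003, Sat).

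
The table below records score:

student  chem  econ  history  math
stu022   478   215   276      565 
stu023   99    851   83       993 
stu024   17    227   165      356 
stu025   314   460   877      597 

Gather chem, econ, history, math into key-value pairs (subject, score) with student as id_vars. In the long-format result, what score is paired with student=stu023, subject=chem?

Unpivoting turns each (student, wide-column) pair into one long row.
The wide cell at row stu023, column chem holds 99, so the long row (stu023, chem) has score=99.

99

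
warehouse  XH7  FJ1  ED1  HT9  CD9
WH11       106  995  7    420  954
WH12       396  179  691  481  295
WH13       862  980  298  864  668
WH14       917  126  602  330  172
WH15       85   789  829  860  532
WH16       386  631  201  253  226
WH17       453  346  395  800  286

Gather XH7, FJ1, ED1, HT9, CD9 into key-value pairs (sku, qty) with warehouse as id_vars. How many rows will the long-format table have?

35

7 warehouse values × 5 melted columns = 35 rows.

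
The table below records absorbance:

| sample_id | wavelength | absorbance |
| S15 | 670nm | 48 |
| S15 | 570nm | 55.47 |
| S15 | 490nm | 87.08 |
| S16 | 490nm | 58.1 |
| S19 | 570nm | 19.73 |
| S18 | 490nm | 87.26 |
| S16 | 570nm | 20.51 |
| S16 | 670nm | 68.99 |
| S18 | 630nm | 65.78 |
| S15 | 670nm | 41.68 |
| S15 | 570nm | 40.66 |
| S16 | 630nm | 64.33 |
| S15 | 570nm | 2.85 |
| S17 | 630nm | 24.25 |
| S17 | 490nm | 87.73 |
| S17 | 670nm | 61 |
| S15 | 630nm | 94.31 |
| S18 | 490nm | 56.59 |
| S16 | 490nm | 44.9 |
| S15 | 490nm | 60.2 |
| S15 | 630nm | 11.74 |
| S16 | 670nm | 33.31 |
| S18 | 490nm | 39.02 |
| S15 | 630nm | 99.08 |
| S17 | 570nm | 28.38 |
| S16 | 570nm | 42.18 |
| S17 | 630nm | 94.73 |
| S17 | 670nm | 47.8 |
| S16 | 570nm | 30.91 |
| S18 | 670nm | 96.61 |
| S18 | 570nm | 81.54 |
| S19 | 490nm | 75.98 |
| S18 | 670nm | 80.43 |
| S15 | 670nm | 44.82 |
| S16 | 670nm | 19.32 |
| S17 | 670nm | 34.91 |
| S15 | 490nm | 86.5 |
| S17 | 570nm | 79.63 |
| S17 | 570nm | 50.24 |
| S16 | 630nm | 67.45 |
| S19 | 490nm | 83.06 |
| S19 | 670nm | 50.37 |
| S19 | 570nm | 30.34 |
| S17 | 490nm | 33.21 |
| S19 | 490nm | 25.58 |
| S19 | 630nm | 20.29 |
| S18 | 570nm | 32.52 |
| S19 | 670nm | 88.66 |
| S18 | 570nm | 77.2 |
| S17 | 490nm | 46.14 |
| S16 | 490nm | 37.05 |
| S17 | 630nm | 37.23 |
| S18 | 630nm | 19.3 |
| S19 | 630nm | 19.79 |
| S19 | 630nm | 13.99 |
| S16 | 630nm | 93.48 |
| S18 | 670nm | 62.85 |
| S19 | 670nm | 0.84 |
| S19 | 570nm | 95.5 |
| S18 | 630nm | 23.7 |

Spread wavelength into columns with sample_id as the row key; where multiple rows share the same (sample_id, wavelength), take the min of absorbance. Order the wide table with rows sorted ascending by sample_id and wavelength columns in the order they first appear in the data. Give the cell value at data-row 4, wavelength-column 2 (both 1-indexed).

With rows sorted ascending by sample_id, row 4 is sample_id=S18. wavelength columns in first-appearance order: 670nm, 570nm, 490nm, 630nm; column 2 is 570nm.
Long rows with sample_id=S18, wavelength=570nm: min(81.54, 32.52, 77.2) = 32.52.

32.52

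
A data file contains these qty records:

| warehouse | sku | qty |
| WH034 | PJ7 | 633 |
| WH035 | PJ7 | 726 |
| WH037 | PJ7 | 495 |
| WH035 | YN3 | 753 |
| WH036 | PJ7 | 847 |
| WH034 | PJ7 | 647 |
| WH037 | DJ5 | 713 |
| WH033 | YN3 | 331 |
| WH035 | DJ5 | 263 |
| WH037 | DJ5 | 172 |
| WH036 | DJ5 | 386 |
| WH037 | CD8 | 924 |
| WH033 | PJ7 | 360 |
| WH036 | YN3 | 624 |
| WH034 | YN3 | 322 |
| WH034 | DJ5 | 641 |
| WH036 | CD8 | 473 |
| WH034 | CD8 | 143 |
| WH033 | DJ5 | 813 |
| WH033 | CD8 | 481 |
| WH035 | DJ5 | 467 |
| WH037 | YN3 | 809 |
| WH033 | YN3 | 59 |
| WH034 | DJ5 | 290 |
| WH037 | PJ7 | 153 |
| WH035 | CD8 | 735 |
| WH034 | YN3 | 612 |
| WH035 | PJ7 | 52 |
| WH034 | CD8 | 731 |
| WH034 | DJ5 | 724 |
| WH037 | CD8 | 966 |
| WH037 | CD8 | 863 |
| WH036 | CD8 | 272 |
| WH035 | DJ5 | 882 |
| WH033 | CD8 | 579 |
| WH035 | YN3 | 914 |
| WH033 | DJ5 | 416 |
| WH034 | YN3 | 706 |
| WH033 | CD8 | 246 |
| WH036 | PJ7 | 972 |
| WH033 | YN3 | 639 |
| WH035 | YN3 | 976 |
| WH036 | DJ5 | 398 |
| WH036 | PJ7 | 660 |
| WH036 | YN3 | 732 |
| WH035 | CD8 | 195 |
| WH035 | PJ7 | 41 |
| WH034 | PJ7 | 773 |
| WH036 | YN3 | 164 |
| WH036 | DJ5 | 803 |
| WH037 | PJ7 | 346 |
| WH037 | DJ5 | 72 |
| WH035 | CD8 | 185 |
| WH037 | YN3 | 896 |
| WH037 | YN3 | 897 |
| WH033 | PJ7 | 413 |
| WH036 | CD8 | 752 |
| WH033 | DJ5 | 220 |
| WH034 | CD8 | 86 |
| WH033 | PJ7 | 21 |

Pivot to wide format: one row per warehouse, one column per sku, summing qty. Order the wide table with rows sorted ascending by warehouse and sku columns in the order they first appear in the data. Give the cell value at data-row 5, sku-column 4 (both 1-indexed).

With rows sorted ascending by warehouse, row 5 is warehouse=WH037. sku columns in first-appearance order: PJ7, YN3, DJ5, CD8; column 4 is CD8.
Long rows with warehouse=WH037, sku=CD8: 924 + 966 + 863 = 2753.

2753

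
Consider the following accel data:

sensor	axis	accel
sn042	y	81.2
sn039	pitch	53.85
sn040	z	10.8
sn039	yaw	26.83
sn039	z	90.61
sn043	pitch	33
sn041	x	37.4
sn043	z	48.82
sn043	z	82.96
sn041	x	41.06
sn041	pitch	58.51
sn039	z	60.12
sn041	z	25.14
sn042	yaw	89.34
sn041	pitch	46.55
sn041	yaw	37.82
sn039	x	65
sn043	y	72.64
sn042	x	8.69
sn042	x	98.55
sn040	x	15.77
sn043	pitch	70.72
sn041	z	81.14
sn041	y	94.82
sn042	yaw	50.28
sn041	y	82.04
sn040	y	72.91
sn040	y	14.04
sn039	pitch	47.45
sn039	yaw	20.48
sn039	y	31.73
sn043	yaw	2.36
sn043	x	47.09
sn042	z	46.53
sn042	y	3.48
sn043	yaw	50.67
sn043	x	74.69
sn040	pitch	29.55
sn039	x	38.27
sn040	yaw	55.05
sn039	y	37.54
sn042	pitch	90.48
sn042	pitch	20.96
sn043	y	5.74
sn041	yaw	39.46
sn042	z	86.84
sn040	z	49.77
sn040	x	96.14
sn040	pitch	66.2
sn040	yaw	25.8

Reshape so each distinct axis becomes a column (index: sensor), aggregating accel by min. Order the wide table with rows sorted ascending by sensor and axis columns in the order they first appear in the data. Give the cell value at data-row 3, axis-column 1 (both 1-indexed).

With rows sorted ascending by sensor, row 3 is sensor=sn041. axis columns in first-appearance order: y, pitch, z, yaw, x; column 1 is y.
Long rows with sensor=sn041, axis=y: min(94.82, 82.04) = 82.04.

82.04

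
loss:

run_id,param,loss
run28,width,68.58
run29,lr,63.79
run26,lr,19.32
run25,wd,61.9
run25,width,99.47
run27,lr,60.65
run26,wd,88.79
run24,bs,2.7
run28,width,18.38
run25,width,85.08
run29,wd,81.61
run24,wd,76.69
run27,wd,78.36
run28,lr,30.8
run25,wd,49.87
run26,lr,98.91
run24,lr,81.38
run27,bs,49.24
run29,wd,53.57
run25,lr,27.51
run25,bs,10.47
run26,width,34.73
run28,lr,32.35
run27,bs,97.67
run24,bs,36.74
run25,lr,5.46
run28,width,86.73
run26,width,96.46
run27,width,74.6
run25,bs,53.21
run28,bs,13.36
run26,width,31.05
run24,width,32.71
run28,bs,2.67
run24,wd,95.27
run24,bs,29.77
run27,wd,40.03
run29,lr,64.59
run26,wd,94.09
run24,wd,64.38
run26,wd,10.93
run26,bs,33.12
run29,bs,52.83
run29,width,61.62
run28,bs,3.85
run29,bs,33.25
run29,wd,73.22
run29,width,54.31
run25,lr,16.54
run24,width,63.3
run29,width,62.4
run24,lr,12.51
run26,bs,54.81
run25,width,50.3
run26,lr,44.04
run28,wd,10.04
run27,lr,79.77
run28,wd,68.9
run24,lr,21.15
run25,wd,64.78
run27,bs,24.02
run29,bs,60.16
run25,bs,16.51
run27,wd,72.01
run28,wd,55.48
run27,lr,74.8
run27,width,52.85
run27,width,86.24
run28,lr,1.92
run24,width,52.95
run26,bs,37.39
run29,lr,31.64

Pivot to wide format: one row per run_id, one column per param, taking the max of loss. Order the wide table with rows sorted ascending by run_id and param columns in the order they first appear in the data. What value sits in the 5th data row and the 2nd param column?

With rows sorted ascending by run_id, row 5 is run_id=run28. param columns in first-appearance order: width, lr, wd, bs; column 2 is lr.
Long rows with run_id=run28, param=lr: max(30.8, 32.35, 1.92) = 32.35.

32.35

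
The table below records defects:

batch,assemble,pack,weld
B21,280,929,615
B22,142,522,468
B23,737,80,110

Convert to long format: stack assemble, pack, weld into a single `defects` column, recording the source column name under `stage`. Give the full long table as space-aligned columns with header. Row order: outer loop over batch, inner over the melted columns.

Each (batch, column) pair becomes one row: 3 × 3 = 9 rows.
For example, (B21, assemble) → defects=280.

batch  stage     defects
B21    assemble  280    
B21    pack      929    
B21    weld      615    
B22    assemble  142    
B22    pack      522    
B22    weld      468    
B23    assemble  737    
B23    pack      80     
B23    weld      110    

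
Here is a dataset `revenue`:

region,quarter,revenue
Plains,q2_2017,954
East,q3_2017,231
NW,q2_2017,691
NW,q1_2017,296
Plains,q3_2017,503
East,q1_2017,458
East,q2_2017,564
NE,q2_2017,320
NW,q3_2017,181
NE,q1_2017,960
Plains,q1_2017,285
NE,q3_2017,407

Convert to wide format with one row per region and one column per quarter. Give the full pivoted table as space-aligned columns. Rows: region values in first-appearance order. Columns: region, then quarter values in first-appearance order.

Columns: region plus the 3 distinct quarter values (q2_2017, q3_2017, q1_2017).
For example, row Plains column q2_2017 takes revenue=954 from the long row (Plains, q2_2017).

region  q2_2017  q3_2017  q1_2017
Plains  954      503      285    
East    564      231      458    
NW      691      181      296    
NE      320      407      960    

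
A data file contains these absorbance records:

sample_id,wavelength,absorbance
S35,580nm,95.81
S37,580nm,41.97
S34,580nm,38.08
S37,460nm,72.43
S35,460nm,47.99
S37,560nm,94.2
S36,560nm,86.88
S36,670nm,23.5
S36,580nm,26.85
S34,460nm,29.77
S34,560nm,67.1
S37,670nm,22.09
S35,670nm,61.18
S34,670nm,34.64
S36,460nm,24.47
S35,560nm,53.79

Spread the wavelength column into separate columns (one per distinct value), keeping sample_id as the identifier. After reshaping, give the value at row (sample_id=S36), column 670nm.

Wide layout: rows indexed by sample_id, columns are the 4 distinct wavelength values (580nm, 460nm, 560nm, 670nm).
Cell (sample_id=S36, wavelength=670nm) draws from the long row where sample_id=S36 and wavelength=670nm, which has absorbance=23.5.

23.5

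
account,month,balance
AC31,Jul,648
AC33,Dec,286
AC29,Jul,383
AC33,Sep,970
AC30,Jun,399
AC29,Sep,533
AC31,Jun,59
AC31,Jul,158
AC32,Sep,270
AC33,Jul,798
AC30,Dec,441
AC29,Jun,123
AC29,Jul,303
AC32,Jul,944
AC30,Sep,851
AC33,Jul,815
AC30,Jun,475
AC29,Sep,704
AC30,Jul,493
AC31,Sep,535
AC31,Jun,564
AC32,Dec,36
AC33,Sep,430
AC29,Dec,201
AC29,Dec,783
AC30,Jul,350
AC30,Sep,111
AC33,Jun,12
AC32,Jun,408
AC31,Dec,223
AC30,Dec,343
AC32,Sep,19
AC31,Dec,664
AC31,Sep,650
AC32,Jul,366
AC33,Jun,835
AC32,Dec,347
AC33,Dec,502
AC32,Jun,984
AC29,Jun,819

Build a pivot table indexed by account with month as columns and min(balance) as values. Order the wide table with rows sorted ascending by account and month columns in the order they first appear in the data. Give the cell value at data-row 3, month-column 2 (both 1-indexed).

223

With rows sorted ascending by account, row 3 is account=AC31. month columns in first-appearance order: Jul, Dec, Sep, Jun; column 2 is Dec.
Long rows with account=AC31, month=Dec: min(223, 664) = 223.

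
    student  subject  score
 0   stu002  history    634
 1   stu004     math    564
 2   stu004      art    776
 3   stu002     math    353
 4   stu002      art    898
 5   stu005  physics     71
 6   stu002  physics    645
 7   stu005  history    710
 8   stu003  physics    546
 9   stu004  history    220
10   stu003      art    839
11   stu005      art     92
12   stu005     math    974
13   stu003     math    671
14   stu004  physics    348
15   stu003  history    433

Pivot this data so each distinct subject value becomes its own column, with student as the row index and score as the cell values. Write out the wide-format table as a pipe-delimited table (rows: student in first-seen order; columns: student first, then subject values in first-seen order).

Columns: student plus the 4 distinct subject values (history, math, art, physics).
For example, row stu002 column history takes score=634 from the long row (stu002, history).

| student | history | math | art | physics |
| stu002 | 634 | 353 | 898 | 645 |
| stu004 | 220 | 564 | 776 | 348 |
| stu005 | 710 | 974 | 92 | 71 |
| stu003 | 433 | 671 | 839 | 546 |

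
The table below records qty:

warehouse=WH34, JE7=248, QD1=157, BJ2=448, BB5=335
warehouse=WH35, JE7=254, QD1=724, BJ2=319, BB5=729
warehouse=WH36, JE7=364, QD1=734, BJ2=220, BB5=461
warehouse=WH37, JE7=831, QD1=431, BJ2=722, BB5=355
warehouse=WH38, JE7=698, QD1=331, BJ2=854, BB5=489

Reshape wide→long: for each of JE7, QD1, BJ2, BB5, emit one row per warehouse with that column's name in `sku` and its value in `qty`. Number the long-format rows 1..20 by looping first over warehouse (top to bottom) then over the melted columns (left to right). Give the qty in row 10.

20 rows total (5 × 4). Row 10: index ⌊(10-1)/4⌋ = 2 into warehouse → WH36; (10-1) mod 4 = 1 into the melted columns → QD1.
So row 10 is (WH36, QD1, 734); qty = 734.

734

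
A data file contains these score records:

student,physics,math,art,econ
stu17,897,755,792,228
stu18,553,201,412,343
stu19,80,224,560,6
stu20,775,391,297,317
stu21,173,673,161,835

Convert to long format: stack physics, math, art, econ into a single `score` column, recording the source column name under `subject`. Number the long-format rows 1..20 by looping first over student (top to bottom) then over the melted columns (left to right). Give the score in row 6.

20 rows total (5 × 4). Row 6: index ⌊(6-1)/4⌋ = 1 into student → stu18; (6-1) mod 4 = 1 into the melted columns → math.
So row 6 is (stu18, math, 201); score = 201.

201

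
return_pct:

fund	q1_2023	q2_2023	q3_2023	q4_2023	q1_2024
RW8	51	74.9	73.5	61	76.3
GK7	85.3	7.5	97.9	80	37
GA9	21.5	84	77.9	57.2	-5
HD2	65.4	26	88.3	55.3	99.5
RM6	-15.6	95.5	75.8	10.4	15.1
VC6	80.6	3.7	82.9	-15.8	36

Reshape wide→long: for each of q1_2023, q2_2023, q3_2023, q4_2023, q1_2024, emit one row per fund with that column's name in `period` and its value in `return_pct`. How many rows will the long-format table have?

6 fund values × 5 melted columns = 30 rows.

30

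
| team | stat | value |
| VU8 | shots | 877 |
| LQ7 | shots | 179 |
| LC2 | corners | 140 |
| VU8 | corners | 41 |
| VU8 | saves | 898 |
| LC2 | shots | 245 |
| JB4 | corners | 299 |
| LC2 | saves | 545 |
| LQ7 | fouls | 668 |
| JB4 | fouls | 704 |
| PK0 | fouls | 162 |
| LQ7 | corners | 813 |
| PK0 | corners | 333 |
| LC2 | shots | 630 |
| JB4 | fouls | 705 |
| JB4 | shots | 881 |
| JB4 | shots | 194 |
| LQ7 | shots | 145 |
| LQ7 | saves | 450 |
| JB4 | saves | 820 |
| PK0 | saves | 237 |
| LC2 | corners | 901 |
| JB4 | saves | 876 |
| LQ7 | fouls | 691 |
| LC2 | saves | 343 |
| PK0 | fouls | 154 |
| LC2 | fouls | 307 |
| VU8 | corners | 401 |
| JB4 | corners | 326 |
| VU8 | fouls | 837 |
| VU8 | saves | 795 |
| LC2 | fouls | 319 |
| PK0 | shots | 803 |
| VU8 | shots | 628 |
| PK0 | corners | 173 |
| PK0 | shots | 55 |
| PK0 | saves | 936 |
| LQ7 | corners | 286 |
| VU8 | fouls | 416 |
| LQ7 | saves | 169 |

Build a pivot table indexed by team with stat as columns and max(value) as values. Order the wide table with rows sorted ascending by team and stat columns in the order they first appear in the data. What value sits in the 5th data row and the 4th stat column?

With rows sorted ascending by team, row 5 is team=VU8. stat columns in first-appearance order: shots, corners, saves, fouls; column 4 is fouls.
Long rows with team=VU8, stat=fouls: max(837, 416) = 837.

837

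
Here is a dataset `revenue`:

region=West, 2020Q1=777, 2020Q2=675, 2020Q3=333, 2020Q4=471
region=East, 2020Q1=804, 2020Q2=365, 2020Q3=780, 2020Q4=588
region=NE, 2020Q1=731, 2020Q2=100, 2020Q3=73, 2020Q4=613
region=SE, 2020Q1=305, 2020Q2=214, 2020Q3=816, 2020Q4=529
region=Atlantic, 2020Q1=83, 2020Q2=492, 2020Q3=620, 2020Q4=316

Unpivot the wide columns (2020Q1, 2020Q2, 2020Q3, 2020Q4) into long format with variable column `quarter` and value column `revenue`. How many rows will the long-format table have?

5 region values × 4 melted columns = 20 rows.

20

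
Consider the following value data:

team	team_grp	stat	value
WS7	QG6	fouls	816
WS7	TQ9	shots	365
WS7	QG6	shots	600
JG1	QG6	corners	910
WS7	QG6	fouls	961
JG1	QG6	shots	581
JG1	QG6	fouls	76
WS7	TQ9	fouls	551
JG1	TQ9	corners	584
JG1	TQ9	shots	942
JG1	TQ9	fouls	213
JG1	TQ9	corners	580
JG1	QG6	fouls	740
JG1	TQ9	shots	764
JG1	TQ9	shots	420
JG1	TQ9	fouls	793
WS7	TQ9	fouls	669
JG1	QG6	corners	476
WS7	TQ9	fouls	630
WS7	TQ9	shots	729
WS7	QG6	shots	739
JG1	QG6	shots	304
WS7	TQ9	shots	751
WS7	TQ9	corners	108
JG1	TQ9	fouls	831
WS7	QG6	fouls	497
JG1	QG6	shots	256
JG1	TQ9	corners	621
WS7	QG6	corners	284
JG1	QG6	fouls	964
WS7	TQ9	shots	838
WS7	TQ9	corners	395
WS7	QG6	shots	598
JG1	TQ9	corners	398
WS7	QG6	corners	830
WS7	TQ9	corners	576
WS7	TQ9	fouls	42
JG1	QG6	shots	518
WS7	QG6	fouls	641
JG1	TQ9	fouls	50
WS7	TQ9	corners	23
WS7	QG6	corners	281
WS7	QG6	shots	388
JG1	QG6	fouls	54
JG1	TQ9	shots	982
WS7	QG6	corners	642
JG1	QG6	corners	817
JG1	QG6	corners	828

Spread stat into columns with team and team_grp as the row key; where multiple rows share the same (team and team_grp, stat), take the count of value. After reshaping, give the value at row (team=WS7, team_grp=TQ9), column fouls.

Rows with team=WS7, team_grp=TQ9 and stat=fouls: value values are 551, 669, 630, 42.
4 rows match — count = 4.

4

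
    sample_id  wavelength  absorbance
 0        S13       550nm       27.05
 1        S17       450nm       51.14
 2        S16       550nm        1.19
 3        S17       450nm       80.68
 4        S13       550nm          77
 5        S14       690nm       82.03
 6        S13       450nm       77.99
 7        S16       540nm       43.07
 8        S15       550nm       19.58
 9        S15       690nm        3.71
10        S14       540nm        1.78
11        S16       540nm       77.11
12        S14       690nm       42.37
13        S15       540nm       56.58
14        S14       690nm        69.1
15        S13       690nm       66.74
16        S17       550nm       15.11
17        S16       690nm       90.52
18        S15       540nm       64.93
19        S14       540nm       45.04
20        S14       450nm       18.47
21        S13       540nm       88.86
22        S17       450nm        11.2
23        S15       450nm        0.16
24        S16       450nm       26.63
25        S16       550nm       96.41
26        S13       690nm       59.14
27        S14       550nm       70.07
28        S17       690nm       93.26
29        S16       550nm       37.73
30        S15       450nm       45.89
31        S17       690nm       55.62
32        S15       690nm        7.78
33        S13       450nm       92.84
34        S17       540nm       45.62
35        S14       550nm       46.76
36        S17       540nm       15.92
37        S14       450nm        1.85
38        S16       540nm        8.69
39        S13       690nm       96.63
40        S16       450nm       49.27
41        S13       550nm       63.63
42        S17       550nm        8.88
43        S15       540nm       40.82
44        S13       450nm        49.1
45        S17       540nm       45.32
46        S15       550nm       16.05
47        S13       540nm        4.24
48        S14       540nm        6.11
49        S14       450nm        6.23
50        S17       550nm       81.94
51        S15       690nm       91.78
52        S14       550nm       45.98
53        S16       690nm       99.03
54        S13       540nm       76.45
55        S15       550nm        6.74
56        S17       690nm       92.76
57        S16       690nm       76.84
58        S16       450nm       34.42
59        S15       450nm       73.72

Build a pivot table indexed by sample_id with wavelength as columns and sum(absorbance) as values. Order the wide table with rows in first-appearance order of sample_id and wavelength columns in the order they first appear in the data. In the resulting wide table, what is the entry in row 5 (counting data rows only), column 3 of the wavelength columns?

103.27

With rows in first-appearance order of sample_id, row 5 is sample_id=S15. wavelength columns in first-appearance order: 550nm, 450nm, 690nm, 540nm; column 3 is 690nm.
Long rows with sample_id=S15, wavelength=690nm: 3.71 + 7.78 + 91.78 = 103.27.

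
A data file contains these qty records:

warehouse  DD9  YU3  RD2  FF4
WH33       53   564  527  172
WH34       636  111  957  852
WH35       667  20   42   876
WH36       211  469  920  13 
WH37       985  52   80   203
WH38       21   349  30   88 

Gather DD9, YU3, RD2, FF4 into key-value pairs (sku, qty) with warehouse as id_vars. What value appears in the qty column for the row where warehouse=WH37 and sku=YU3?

Unpivoting turns each (warehouse, wide-column) pair into one long row.
The wide cell at row WH37, column YU3 holds 52, so the long row (WH37, YU3) has qty=52.

52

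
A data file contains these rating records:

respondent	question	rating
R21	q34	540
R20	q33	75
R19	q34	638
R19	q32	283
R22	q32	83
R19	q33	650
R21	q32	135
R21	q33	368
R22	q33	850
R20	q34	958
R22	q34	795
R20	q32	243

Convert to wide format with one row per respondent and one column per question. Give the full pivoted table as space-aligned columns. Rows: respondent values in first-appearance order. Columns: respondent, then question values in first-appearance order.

Columns: respondent plus the 3 distinct question values (q34, q33, q32).
For example, row R21 column q34 takes rating=540 from the long row (R21, q34).

respondent  q34  q33  q32
R21         540  368  135
R20         958  75   243
R19         638  650  283
R22         795  850  83 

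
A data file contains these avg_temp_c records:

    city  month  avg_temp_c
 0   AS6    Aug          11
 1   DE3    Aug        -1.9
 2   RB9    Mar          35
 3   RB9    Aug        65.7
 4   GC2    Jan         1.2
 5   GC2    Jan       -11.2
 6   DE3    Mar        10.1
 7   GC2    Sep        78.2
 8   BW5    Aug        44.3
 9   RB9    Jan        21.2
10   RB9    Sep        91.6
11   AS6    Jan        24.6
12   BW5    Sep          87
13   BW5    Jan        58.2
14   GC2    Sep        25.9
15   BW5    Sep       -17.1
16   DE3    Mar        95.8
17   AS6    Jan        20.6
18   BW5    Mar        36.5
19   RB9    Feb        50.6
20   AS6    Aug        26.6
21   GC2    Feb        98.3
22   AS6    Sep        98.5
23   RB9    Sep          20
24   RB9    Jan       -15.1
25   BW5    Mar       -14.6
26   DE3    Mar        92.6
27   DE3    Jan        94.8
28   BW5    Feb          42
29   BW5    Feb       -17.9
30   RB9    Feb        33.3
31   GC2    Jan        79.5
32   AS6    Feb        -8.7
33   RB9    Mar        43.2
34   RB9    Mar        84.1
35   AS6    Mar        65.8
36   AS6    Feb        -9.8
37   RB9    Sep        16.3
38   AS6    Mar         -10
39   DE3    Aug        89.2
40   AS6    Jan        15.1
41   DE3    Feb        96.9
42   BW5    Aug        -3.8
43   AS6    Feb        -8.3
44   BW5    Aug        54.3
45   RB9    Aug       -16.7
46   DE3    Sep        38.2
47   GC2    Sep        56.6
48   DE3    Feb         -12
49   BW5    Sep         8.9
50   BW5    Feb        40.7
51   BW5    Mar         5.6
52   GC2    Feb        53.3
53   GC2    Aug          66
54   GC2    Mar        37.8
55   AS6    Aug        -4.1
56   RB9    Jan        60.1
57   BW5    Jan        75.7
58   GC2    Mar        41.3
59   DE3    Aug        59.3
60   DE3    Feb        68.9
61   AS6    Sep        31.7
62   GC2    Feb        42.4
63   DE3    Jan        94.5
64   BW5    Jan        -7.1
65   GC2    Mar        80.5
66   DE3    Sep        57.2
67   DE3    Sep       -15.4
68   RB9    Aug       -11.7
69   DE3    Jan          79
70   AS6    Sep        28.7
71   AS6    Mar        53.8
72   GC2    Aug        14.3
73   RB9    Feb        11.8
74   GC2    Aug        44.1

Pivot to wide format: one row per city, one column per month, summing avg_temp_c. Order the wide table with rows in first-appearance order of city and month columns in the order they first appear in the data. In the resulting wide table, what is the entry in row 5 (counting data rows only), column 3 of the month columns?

With rows in first-appearance order of city, row 5 is city=BW5. month columns in first-appearance order: Aug, Mar, Jan, Sep, Feb; column 3 is Jan.
Long rows with city=BW5, month=Jan: 58.2 + 75.7 + -7.1 = 126.8.

126.8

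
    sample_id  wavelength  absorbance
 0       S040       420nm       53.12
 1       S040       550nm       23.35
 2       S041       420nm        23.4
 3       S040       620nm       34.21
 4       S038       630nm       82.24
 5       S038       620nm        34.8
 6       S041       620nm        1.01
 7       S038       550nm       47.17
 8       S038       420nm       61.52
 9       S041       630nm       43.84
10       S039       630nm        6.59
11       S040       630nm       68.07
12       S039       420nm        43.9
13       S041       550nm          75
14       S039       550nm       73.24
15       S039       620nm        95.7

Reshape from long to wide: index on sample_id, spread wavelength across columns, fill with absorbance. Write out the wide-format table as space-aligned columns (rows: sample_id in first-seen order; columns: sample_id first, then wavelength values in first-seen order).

Columns: sample_id plus the 4 distinct wavelength values (420nm, 550nm, 620nm, 630nm).
For example, row S040 column 420nm takes absorbance=53.12 from the long row (S040, 420nm).

sample_id  420nm  550nm  620nm  630nm
S040       53.12  23.35  34.21  68.07
S041       23.4   75     1.01   43.84
S038       61.52  47.17  34.8   82.24
S039       43.9   73.24  95.7   6.59 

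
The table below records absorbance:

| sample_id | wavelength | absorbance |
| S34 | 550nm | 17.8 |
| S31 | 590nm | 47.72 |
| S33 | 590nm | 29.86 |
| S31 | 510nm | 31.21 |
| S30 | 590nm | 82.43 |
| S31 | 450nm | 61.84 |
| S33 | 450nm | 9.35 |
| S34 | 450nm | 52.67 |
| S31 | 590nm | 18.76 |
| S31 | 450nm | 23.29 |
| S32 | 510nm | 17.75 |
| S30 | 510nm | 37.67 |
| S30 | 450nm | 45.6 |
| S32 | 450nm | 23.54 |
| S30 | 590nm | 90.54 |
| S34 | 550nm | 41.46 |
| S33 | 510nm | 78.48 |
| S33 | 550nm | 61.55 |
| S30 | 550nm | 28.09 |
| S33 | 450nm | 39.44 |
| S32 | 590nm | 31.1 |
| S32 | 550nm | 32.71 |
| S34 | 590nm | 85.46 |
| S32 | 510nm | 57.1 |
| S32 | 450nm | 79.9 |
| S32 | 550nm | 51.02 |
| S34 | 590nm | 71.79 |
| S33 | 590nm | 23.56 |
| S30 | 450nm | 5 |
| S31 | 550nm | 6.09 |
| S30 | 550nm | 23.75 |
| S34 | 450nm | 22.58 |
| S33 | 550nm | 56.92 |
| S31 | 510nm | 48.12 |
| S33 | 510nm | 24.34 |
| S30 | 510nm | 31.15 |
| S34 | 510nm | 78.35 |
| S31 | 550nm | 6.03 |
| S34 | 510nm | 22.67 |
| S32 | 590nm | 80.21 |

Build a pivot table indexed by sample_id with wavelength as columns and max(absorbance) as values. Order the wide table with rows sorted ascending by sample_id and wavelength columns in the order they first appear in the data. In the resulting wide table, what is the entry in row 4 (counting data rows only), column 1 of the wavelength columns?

With rows sorted ascending by sample_id, row 4 is sample_id=S33. wavelength columns in first-appearance order: 550nm, 590nm, 510nm, 450nm; column 1 is 550nm.
Long rows with sample_id=S33, wavelength=550nm: max(61.55, 56.92) = 61.55.

61.55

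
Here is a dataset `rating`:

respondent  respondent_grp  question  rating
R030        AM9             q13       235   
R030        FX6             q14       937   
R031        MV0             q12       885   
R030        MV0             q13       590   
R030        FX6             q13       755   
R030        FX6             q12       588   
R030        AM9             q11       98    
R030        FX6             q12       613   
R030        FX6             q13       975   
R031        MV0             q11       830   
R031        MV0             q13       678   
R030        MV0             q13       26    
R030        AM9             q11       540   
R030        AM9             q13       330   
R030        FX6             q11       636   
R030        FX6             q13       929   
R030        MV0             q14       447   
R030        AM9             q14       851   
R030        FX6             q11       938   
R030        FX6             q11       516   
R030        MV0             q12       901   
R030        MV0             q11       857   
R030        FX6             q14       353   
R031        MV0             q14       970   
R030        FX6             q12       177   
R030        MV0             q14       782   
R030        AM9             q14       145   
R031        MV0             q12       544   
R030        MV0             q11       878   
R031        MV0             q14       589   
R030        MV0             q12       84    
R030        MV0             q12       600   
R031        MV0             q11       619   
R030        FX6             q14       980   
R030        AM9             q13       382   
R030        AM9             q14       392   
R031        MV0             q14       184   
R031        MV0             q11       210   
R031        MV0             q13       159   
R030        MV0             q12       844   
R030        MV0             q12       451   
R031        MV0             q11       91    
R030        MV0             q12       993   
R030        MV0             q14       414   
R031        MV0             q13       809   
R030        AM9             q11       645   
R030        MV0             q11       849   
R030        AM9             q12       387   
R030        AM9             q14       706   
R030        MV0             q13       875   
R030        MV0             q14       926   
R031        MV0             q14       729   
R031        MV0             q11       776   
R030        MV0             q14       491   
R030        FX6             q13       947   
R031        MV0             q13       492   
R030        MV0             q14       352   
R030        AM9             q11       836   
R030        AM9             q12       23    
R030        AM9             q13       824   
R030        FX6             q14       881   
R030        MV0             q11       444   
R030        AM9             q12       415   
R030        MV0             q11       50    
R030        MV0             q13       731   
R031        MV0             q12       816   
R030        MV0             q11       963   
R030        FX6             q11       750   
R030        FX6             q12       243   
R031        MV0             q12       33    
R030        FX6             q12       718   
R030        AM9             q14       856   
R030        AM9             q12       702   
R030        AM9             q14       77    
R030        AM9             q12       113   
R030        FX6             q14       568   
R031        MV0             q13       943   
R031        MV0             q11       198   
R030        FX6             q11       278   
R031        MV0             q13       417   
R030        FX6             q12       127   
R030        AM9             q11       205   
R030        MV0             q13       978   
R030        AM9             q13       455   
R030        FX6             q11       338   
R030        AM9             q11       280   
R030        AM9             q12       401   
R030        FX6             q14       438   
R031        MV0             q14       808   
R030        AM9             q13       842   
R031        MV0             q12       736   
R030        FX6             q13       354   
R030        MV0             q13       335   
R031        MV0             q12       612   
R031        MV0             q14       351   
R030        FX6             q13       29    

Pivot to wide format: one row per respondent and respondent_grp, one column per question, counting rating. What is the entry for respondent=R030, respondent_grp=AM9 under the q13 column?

6

Rows with respondent=R030, respondent_grp=AM9 and question=q13: rating values are 235, 330, 382, 824, 455, 842.
6 rows match — count = 6.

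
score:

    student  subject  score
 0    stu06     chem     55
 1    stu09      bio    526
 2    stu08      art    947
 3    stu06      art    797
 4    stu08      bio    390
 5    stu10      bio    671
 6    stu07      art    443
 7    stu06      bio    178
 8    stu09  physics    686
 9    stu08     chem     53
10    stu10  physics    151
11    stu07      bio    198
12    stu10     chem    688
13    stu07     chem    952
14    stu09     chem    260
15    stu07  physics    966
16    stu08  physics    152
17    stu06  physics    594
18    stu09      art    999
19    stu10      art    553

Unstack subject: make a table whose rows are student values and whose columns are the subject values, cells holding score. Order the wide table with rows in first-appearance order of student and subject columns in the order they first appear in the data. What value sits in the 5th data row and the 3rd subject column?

443

With rows in first-appearance order of student, row 5 is student=stu07. subject columns in first-appearance order: chem, bio, art, physics; column 3 is art.
Long rows with student=stu07, subject=art: score = 443.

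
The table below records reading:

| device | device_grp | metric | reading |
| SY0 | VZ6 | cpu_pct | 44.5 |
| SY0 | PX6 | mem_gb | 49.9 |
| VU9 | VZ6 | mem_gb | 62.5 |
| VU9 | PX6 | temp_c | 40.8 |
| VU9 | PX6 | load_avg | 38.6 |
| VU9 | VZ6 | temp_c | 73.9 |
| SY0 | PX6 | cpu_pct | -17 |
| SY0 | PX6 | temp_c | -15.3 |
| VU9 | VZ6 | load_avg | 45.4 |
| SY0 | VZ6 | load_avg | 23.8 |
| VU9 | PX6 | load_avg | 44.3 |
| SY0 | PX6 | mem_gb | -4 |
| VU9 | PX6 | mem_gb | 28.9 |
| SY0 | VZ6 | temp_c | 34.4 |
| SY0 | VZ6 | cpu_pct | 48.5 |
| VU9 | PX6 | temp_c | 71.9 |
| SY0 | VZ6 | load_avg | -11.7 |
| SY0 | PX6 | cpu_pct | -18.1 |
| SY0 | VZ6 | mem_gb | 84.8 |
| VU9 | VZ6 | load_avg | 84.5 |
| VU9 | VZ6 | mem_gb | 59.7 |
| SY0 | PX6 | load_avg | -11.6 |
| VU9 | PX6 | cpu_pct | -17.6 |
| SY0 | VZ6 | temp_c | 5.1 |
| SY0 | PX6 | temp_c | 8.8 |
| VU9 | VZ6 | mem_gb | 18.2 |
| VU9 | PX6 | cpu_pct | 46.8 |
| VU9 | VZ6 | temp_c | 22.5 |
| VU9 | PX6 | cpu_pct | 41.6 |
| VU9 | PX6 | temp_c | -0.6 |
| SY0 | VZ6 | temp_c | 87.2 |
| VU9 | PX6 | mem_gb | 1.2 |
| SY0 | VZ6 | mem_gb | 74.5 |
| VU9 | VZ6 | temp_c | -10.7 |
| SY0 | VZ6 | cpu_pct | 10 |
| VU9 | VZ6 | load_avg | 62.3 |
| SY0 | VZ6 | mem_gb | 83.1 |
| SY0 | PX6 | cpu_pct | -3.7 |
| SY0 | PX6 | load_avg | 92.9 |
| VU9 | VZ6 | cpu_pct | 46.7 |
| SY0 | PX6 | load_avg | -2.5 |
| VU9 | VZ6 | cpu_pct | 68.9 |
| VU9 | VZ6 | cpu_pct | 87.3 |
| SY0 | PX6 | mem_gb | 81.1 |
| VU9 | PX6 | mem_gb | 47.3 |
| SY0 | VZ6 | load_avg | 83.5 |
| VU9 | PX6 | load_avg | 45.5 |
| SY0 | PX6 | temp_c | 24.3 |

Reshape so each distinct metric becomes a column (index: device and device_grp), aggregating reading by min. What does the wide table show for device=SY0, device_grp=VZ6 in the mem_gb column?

Rows with device=SY0, device_grp=VZ6 and metric=mem_gb: reading values are 84.8, 74.5, 83.1.
min(84.8, 74.5, 83.1) = 74.5.

74.5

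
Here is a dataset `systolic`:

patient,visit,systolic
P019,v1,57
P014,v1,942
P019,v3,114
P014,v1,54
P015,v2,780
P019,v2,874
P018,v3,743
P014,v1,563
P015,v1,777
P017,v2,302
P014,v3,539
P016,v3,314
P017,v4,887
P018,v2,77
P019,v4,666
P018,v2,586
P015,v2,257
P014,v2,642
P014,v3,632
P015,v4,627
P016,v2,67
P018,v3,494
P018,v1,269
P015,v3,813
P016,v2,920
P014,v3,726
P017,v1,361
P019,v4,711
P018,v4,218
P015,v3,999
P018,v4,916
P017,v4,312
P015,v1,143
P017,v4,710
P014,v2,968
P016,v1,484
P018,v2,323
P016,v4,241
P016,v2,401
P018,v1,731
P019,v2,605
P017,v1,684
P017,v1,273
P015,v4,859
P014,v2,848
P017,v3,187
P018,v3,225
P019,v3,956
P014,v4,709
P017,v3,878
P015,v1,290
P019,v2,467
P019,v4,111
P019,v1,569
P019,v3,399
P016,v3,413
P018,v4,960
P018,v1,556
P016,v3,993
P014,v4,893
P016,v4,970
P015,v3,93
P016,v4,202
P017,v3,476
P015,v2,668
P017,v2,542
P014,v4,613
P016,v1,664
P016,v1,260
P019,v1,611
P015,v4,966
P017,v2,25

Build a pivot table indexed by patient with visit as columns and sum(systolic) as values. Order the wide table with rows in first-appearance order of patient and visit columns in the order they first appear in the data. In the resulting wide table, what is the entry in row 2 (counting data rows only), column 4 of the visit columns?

2215

With rows in first-appearance order of patient, row 2 is patient=P014. visit columns in first-appearance order: v1, v3, v2, v4; column 4 is v4.
Long rows with patient=P014, visit=v4: 709 + 893 + 613 = 2215.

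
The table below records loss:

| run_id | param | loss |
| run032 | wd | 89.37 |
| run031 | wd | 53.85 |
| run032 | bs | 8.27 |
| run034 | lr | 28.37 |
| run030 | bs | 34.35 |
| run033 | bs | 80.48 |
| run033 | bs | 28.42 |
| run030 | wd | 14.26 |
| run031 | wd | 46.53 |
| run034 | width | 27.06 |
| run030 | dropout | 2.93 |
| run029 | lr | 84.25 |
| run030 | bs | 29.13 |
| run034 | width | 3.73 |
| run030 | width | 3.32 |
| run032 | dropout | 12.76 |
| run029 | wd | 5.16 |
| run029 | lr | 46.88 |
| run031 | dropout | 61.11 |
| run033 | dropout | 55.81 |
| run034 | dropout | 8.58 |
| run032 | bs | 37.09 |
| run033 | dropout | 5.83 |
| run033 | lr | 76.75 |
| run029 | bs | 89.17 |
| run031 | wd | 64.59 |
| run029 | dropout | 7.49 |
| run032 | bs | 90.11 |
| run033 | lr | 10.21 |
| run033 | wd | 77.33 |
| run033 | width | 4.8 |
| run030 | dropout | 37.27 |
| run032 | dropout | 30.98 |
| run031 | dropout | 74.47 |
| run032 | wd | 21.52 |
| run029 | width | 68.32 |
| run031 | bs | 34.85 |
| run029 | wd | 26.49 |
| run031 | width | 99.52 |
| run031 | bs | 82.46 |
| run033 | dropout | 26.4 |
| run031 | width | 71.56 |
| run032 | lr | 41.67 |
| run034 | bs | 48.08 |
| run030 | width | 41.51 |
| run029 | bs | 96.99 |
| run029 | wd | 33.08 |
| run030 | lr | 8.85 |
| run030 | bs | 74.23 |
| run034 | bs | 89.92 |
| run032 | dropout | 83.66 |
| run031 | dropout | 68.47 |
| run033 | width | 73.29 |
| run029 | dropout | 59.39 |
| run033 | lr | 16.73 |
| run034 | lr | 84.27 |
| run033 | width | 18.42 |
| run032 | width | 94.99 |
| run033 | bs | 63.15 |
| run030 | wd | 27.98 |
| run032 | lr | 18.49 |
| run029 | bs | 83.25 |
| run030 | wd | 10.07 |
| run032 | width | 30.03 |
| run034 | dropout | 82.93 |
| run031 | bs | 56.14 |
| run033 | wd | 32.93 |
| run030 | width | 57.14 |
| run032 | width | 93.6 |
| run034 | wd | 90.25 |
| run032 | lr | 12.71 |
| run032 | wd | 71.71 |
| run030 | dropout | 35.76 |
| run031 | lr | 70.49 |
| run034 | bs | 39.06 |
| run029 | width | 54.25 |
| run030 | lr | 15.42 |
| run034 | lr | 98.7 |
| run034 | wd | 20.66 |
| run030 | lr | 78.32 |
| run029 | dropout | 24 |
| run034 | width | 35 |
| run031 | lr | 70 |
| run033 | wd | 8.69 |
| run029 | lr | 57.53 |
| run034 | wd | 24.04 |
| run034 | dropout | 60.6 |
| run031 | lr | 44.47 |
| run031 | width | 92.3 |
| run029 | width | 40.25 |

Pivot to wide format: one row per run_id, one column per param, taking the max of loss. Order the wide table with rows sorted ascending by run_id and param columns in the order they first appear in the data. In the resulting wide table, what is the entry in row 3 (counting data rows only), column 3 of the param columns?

With rows sorted ascending by run_id, row 3 is run_id=run031. param columns in first-appearance order: wd, bs, lr, width, dropout; column 3 is lr.
Long rows with run_id=run031, param=lr: max(70.49, 70, 44.47) = 70.49.

70.49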